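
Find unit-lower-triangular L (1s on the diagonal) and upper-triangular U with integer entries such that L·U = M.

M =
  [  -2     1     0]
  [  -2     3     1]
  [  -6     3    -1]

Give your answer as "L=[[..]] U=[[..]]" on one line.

  R1 -= 1·R0 → [0,2,1]
  R2 -= 3·R0 → [0,0,-1]
  R2 -= 0·R1 → [0,0,-1]

L=[[1,0,0],[1,1,0],[3,0,1]] U=[[-2,1,0],[0,2,1],[0,0,-1]]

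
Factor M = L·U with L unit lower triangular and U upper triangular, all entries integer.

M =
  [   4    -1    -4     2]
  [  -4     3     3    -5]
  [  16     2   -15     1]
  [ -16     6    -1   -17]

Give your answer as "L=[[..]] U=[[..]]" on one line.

L=[[1,0,0,0],[-1,1,0,0],[4,3,1,0],[-4,1,-4,1]] U=[[4,-1,-4,2],[0,2,-1,-3],[0,0,4,2],[0,0,0,2]]

  R1 -= -1·R0 → [0,2,-1,-3]
  R2 -= 4·R0 → [0,6,1,-7]
  R3 -= -4·R0 → [0,2,-17,-9]
  R2 -= 3·R1 → [0,0,4,2]
  R3 -= 1·R1 → [0,0,-16,-6]
  R3 -= -4·R2 → [0,0,0,2]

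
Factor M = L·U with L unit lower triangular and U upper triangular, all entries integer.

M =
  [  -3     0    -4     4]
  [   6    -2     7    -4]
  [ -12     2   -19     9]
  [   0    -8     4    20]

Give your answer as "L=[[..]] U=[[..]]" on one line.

  row1 -= -2·row0 → [0,-2,-1,4]
  row2 -= 4·row0 → [0,2,-3,-7]
  row3 -= 0·row0 → [0,-8,4,20]
  row2 -= -1·row1 → [0,0,-4,-3]
  row3 -= 4·row1 → [0,0,8,4]
  row3 -= -2·row2 → [0,0,0,-2]

L=[[1,0,0,0],[-2,1,0,0],[4,-1,1,0],[0,4,-2,1]] U=[[-3,0,-4,4],[0,-2,-1,4],[0,0,-4,-3],[0,0,0,-2]]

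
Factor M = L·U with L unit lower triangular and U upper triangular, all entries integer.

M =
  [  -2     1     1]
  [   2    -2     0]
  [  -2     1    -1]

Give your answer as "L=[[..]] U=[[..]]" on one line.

  r1 -= -1·r0 → [0,-1,1]
  r2 -= 1·r0 → [0,0,-2]
  r2 -= 0·r1 → [0,0,-2]

L=[[1,0,0],[-1,1,0],[1,0,1]] U=[[-2,1,1],[0,-1,1],[0,0,-2]]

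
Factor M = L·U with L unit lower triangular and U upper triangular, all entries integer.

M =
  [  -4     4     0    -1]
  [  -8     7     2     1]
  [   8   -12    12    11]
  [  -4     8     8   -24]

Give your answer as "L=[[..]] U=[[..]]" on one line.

  r1 -= 2·r0 → [0,-1,2,3]
  r2 -= -2·r0 → [0,-4,12,9]
  r3 -= 1·r0 → [0,4,8,-23]
  r2 -= 4·r1 → [0,0,4,-3]
  r3 -= -4·r1 → [0,0,16,-11]
  r3 -= 4·r2 → [0,0,0,1]

L=[[1,0,0,0],[2,1,0,0],[-2,4,1,0],[1,-4,4,1]] U=[[-4,4,0,-1],[0,-1,2,3],[0,0,4,-3],[0,0,0,1]]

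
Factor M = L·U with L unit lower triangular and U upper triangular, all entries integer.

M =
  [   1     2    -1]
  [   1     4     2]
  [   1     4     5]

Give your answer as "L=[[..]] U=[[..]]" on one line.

  R1 -= 1·R0 → [0,2,3]
  R2 -= 1·R0 → [0,2,6]
  R2 -= 1·R1 → [0,0,3]

L=[[1,0,0],[1,1,0],[1,1,1]] U=[[1,2,-1],[0,2,3],[0,0,3]]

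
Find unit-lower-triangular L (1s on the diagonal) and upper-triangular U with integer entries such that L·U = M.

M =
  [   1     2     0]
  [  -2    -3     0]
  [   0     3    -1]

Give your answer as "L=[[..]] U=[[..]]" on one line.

L=[[1,0,0],[-2,1,0],[0,3,1]] U=[[1,2,0],[0,1,0],[0,0,-1]]

  row1 -= -2·row0 → [0,1,0]
  row2 -= 0·row0 → [0,3,-1]
  row2 -= 3·row1 → [0,0,-1]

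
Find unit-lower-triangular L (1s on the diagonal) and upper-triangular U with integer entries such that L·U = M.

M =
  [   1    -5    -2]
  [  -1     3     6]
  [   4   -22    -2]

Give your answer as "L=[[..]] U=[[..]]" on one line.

L=[[1,0,0],[-1,1,0],[4,1,1]] U=[[1,-5,-2],[0,-2,4],[0,0,2]]

  row1 -= -1·row0 → [0,-2,4]
  row2 -= 4·row0 → [0,-2,6]
  row2 -= 1·row1 → [0,0,2]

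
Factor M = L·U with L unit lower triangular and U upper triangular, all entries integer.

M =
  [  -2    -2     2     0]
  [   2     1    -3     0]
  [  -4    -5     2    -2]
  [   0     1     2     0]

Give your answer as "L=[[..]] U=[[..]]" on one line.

  row1 -= -1·row0 → [0,-1,-1,0]
  row2 -= 2·row0 → [0,-1,-2,-2]
  row3 -= 0·row0 → [0,1,2,0]
  row2 -= 1·row1 → [0,0,-1,-2]
  row3 -= -1·row1 → [0,0,1,0]
  row3 -= -1·row2 → [0,0,0,-2]

L=[[1,0,0,0],[-1,1,0,0],[2,1,1,0],[0,-1,-1,1]] U=[[-2,-2,2,0],[0,-1,-1,0],[0,0,-1,-2],[0,0,0,-2]]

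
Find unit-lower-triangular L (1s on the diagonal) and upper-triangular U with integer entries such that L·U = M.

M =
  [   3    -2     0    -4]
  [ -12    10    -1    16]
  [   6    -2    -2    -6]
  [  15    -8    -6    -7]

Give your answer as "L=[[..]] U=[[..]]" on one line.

L=[[1,0,0,0],[-4,1,0,0],[2,1,1,0],[5,1,5,1]] U=[[3,-2,0,-4],[0,2,-1,0],[0,0,-1,2],[0,0,0,3]]

  r1 -= -4·r0 → [0,2,-1,0]
  r2 -= 2·r0 → [0,2,-2,2]
  r3 -= 5·r0 → [0,2,-6,13]
  r2 -= 1·r1 → [0,0,-1,2]
  r3 -= 1·r1 → [0,0,-5,13]
  r3 -= 5·r2 → [0,0,0,3]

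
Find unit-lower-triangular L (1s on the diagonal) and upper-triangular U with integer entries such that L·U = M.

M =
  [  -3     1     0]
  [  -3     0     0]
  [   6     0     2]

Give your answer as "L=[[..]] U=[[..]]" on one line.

L=[[1,0,0],[1,1,0],[-2,-2,1]] U=[[-3,1,0],[0,-1,0],[0,0,2]]

  r1 -= 1·r0 → [0,-1,0]
  r2 -= -2·r0 → [0,2,2]
  r2 -= -2·r1 → [0,0,2]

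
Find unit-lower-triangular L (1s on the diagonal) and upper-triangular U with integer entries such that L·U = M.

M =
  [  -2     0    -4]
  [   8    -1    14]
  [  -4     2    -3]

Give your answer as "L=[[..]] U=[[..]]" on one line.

L=[[1,0,0],[-4,1,0],[2,-2,1]] U=[[-2,0,-4],[0,-1,-2],[0,0,1]]

  row1 -= -4·row0 → [0,-1,-2]
  row2 -= 2·row0 → [0,2,5]
  row2 -= -2·row1 → [0,0,1]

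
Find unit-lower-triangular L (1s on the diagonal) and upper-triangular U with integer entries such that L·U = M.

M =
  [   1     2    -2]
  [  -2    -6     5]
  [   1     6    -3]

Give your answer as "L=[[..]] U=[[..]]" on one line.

  r1 -= -2·r0 → [0,-2,1]
  r2 -= 1·r0 → [0,4,-1]
  r2 -= -2·r1 → [0,0,1]

L=[[1,0,0],[-2,1,0],[1,-2,1]] U=[[1,2,-2],[0,-2,1],[0,0,1]]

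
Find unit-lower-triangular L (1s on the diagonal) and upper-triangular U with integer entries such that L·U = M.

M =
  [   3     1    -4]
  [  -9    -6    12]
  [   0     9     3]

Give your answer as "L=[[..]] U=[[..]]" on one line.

L=[[1,0,0],[-3,1,0],[0,-3,1]] U=[[3,1,-4],[0,-3,0],[0,0,3]]

  row1 -= -3·row0 → [0,-3,0]
  row2 -= 0·row0 → [0,9,3]
  row2 -= -3·row1 → [0,0,3]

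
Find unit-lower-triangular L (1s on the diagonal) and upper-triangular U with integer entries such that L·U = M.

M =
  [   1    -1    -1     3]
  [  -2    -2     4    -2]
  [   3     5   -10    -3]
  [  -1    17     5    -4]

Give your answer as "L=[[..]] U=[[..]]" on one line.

L=[[1,0,0,0],[-2,1,0,0],[3,-2,1,0],[-1,-4,-4,1]] U=[[1,-1,-1,3],[0,-4,2,4],[0,0,-3,-4],[0,0,0,-1]]

  R1 -= -2·R0 → [0,-4,2,4]
  R2 -= 3·R0 → [0,8,-7,-12]
  R3 -= -1·R0 → [0,16,4,-1]
  R2 -= -2·R1 → [0,0,-3,-4]
  R3 -= -4·R1 → [0,0,12,15]
  R3 -= -4·R2 → [0,0,0,-1]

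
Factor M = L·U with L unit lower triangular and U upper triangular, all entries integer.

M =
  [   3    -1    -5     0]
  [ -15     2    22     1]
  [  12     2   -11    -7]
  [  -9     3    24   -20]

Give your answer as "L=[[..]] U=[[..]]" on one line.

  R1 -= -5·R0 → [0,-3,-3,1]
  R2 -= 4·R0 → [0,6,9,-7]
  R3 -= -3·R0 → [0,0,9,-20]
  R2 -= -2·R1 → [0,0,3,-5]
  R3 -= 0·R1 → [0,0,9,-20]
  R3 -= 3·R2 → [0,0,0,-5]

L=[[1,0,0,0],[-5,1,0,0],[4,-2,1,0],[-3,0,3,1]] U=[[3,-1,-5,0],[0,-3,-3,1],[0,0,3,-5],[0,0,0,-5]]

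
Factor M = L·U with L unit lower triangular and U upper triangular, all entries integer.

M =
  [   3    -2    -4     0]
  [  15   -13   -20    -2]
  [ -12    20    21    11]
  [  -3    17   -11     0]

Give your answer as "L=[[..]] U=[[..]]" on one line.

  R1 -= 5·R0 → [0,-3,0,-2]
  R2 -= -4·R0 → [0,12,5,11]
  R3 -= -1·R0 → [0,15,-15,0]
  R2 -= -4·R1 → [0,0,5,3]
  R3 -= -5·R1 → [0,0,-15,-10]
  R3 -= -3·R2 → [0,0,0,-1]

L=[[1,0,0,0],[5,1,0,0],[-4,-4,1,0],[-1,-5,-3,1]] U=[[3,-2,-4,0],[0,-3,0,-2],[0,0,5,3],[0,0,0,-1]]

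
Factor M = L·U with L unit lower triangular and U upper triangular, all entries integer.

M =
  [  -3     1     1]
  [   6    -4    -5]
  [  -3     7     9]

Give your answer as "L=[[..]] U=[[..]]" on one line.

  row1 -= -2·row0 → [0,-2,-3]
  row2 -= 1·row0 → [0,6,8]
  row2 -= -3·row1 → [0,0,-1]

L=[[1,0,0],[-2,1,0],[1,-3,1]] U=[[-3,1,1],[0,-2,-3],[0,0,-1]]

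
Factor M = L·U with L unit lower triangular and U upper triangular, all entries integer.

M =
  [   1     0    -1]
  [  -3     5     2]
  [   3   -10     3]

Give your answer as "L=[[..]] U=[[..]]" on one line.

L=[[1,0,0],[-3,1,0],[3,-2,1]] U=[[1,0,-1],[0,5,-1],[0,0,4]]

  r1 -= -3·r0 → [0,5,-1]
  r2 -= 3·r0 → [0,-10,6]
  r2 -= -2·r1 → [0,0,4]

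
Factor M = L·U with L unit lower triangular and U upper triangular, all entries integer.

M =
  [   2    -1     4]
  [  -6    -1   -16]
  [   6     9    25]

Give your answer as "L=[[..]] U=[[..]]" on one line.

  R1 -= -3·R0 → [0,-4,-4]
  R2 -= 3·R0 → [0,12,13]
  R2 -= -3·R1 → [0,0,1]

L=[[1,0,0],[-3,1,0],[3,-3,1]] U=[[2,-1,4],[0,-4,-4],[0,0,1]]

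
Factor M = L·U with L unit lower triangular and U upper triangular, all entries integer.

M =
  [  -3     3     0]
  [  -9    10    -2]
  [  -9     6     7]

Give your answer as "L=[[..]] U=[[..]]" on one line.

L=[[1,0,0],[3,1,0],[3,-3,1]] U=[[-3,3,0],[0,1,-2],[0,0,1]]

  r1 -= 3·r0 → [0,1,-2]
  r2 -= 3·r0 → [0,-3,7]
  r2 -= -3·r1 → [0,0,1]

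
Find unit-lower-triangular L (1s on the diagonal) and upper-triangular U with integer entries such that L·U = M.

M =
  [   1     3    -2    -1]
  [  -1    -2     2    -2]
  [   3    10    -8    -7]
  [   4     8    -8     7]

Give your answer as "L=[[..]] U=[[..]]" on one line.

  R1 -= -1·R0 → [0,1,0,-3]
  R2 -= 3·R0 → [0,1,-2,-4]
  R3 -= 4·R0 → [0,-4,0,11]
  R2 -= 1·R1 → [0,0,-2,-1]
  R3 -= -4·R1 → [0,0,0,-1]
  R3 -= 0·R2 → [0,0,0,-1]

L=[[1,0,0,0],[-1,1,0,0],[3,1,1,0],[4,-4,0,1]] U=[[1,3,-2,-1],[0,1,0,-3],[0,0,-2,-1],[0,0,0,-1]]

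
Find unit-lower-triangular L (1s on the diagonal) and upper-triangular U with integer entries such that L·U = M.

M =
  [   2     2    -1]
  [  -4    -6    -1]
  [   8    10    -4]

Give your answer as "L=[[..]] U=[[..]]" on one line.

  R1 -= -2·R0 → [0,-2,-3]
  R2 -= 4·R0 → [0,2,0]
  R2 -= -1·R1 → [0,0,-3]

L=[[1,0,0],[-2,1,0],[4,-1,1]] U=[[2,2,-1],[0,-2,-3],[0,0,-3]]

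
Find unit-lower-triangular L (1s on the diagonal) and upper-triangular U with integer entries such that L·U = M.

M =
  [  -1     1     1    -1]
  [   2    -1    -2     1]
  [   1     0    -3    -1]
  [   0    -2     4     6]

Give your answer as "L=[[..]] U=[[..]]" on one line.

  row1 -= -2·row0 → [0,1,0,-1]
  row2 -= -1·row0 → [0,1,-2,-2]
  row3 -= 0·row0 → [0,-2,4,6]
  row2 -= 1·row1 → [0,0,-2,-1]
  row3 -= -2·row1 → [0,0,4,4]
  row3 -= -2·row2 → [0,0,0,2]

L=[[1,0,0,0],[-2,1,0,0],[-1,1,1,0],[0,-2,-2,1]] U=[[-1,1,1,-1],[0,1,0,-1],[0,0,-2,-1],[0,0,0,2]]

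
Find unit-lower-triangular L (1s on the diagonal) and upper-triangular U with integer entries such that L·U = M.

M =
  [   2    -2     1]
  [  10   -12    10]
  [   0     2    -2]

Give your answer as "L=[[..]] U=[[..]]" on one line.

L=[[1,0,0],[5,1,0],[0,-1,1]] U=[[2,-2,1],[0,-2,5],[0,0,3]]

  R1 -= 5·R0 → [0,-2,5]
  R2 -= 0·R0 → [0,2,-2]
  R2 -= -1·R1 → [0,0,3]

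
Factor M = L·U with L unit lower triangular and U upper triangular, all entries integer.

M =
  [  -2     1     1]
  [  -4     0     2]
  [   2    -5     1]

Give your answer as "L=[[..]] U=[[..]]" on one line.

L=[[1,0,0],[2,1,0],[-1,2,1]] U=[[-2,1,1],[0,-2,0],[0,0,2]]

  R1 -= 2·R0 → [0,-2,0]
  R2 -= -1·R0 → [0,-4,2]
  R2 -= 2·R1 → [0,0,2]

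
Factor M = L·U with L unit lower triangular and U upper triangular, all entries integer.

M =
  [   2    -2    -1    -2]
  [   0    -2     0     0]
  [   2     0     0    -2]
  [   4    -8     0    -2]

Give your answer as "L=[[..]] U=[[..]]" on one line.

L=[[1,0,0,0],[0,1,0,0],[1,-1,1,0],[2,2,2,1]] U=[[2,-2,-1,-2],[0,-2,0,0],[0,0,1,0],[0,0,0,2]]

  R1 -= 0·R0 → [0,-2,0,0]
  R2 -= 1·R0 → [0,2,1,0]
  R3 -= 2·R0 → [0,-4,2,2]
  R2 -= -1·R1 → [0,0,1,0]
  R3 -= 2·R1 → [0,0,2,2]
  R3 -= 2·R2 → [0,0,0,2]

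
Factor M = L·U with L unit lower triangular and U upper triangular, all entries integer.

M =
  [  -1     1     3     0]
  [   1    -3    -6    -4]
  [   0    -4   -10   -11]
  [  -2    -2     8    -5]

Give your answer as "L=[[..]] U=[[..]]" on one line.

L=[[1,0,0,0],[-1,1,0,0],[0,2,1,0],[2,2,-2,1]] U=[[-1,1,3,0],[0,-2,-3,-4],[0,0,-4,-3],[0,0,0,-3]]

  R1 -= -1·R0 → [0,-2,-3,-4]
  R2 -= 0·R0 → [0,-4,-10,-11]
  R3 -= 2·R0 → [0,-4,2,-5]
  R2 -= 2·R1 → [0,0,-4,-3]
  R3 -= 2·R1 → [0,0,8,3]
  R3 -= -2·R2 → [0,0,0,-3]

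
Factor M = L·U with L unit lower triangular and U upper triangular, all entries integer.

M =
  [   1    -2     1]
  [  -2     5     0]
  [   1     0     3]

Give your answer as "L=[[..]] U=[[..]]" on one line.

L=[[1,0,0],[-2,1,0],[1,2,1]] U=[[1,-2,1],[0,1,2],[0,0,-2]]

  row1 -= -2·row0 → [0,1,2]
  row2 -= 1·row0 → [0,2,2]
  row2 -= 2·row1 → [0,0,-2]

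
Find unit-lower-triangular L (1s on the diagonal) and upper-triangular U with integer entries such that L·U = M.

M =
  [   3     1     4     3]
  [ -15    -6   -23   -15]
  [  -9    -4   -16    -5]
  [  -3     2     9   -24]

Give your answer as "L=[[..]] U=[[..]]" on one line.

  r1 -= -5·r0 → [0,-1,-3,0]
  r2 -= -3·r0 → [0,-1,-4,4]
  r3 -= -1·r0 → [0,3,13,-21]
  r2 -= 1·r1 → [0,0,-1,4]
  r3 -= -3·r1 → [0,0,4,-21]
  r3 -= -4·r2 → [0,0,0,-5]

L=[[1,0,0,0],[-5,1,0,0],[-3,1,1,0],[-1,-3,-4,1]] U=[[3,1,4,3],[0,-1,-3,0],[0,0,-1,4],[0,0,0,-5]]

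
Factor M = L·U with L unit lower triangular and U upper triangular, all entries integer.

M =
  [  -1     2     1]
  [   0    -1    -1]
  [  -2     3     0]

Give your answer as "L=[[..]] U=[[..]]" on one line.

L=[[1,0,0],[0,1,0],[2,1,1]] U=[[-1,2,1],[0,-1,-1],[0,0,-1]]

  R1 -= 0·R0 → [0,-1,-1]
  R2 -= 2·R0 → [0,-1,-2]
  R2 -= 1·R1 → [0,0,-1]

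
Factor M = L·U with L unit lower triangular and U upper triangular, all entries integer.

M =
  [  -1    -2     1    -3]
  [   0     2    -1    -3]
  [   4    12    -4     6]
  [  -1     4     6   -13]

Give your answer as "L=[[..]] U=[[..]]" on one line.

L=[[1,0,0,0],[0,1,0,0],[-4,2,1,0],[1,3,4,1]] U=[[-1,-2,1,-3],[0,2,-1,-3],[0,0,2,0],[0,0,0,-1]]

  row1 -= 0·row0 → [0,2,-1,-3]
  row2 -= -4·row0 → [0,4,0,-6]
  row3 -= 1·row0 → [0,6,5,-10]
  row2 -= 2·row1 → [0,0,2,0]
  row3 -= 3·row1 → [0,0,8,-1]
  row3 -= 4·row2 → [0,0,0,-1]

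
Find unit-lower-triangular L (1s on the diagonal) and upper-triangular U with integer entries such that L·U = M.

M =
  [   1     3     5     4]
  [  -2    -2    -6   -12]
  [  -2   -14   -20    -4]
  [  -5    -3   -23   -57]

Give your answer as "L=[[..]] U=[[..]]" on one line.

L=[[1,0,0,0],[-2,1,0,0],[-2,-2,1,0],[-5,3,5,1]] U=[[1,3,5,4],[0,4,4,-4],[0,0,-2,-4],[0,0,0,-5]]

  R1 -= -2·R0 → [0,4,4,-4]
  R2 -= -2·R0 → [0,-8,-10,4]
  R3 -= -5·R0 → [0,12,2,-37]
  R2 -= -2·R1 → [0,0,-2,-4]
  R3 -= 3·R1 → [0,0,-10,-25]
  R3 -= 5·R2 → [0,0,0,-5]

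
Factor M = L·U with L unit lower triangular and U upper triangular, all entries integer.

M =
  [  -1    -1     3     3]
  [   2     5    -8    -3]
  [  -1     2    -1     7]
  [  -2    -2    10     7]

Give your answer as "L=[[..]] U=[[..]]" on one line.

  row1 -= -2·row0 → [0,3,-2,3]
  row2 -= 1·row0 → [0,3,-4,4]
  row3 -= 2·row0 → [0,0,4,1]
  row2 -= 1·row1 → [0,0,-2,1]
  row3 -= 0·row1 → [0,0,4,1]
  row3 -= -2·row2 → [0,0,0,3]

L=[[1,0,0,0],[-2,1,0,0],[1,1,1,0],[2,0,-2,1]] U=[[-1,-1,3,3],[0,3,-2,3],[0,0,-2,1],[0,0,0,3]]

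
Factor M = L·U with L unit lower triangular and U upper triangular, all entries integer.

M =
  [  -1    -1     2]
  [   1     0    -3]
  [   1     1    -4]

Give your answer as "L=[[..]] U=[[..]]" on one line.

  R1 -= -1·R0 → [0,-1,-1]
  R2 -= -1·R0 → [0,0,-2]
  R2 -= 0·R1 → [0,0,-2]

L=[[1,0,0],[-1,1,0],[-1,0,1]] U=[[-1,-1,2],[0,-1,-1],[0,0,-2]]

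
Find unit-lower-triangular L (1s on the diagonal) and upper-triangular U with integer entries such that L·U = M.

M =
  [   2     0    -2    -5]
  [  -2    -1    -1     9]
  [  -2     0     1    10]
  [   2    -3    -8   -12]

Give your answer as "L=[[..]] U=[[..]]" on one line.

L=[[1,0,0,0],[-1,1,0,0],[-1,0,1,0],[1,3,-3,1]] U=[[2,0,-2,-5],[0,-1,-3,4],[0,0,-1,5],[0,0,0,-4]]

  r1 -= -1·r0 → [0,-1,-3,4]
  r2 -= -1·r0 → [0,0,-1,5]
  r3 -= 1·r0 → [0,-3,-6,-7]
  r2 -= 0·r1 → [0,0,-1,5]
  r3 -= 3·r1 → [0,0,3,-19]
  r3 -= -3·r2 → [0,0,0,-4]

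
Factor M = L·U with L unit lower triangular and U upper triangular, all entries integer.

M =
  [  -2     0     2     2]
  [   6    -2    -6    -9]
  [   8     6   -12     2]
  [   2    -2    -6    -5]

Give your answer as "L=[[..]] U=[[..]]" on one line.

L=[[1,0,0,0],[-3,1,0,0],[-4,-3,1,0],[-1,1,1,1]] U=[[-2,0,2,2],[0,-2,0,-3],[0,0,-4,1],[0,0,0,-1]]

  row1 -= -3·row0 → [0,-2,0,-3]
  row2 -= -4·row0 → [0,6,-4,10]
  row3 -= -1·row0 → [0,-2,-4,-3]
  row2 -= -3·row1 → [0,0,-4,1]
  row3 -= 1·row1 → [0,0,-4,0]
  row3 -= 1·row2 → [0,0,0,-1]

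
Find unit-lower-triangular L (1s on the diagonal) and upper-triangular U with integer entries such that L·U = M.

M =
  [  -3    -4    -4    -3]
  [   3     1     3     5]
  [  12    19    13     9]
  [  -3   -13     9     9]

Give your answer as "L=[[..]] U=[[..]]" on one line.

  r1 -= -1·r0 → [0,-3,-1,2]
  r2 -= -4·r0 → [0,3,-3,-3]
  r3 -= 1·r0 → [0,-9,13,12]
  r2 -= -1·r1 → [0,0,-4,-1]
  r3 -= 3·r1 → [0,0,16,6]
  r3 -= -4·r2 → [0,0,0,2]

L=[[1,0,0,0],[-1,1,0,0],[-4,-1,1,0],[1,3,-4,1]] U=[[-3,-4,-4,-3],[0,-3,-1,2],[0,0,-4,-1],[0,0,0,2]]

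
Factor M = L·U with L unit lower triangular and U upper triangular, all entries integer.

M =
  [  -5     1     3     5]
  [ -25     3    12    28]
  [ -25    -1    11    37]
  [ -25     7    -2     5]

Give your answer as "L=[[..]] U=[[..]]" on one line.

L=[[1,0,0,0],[5,1,0,0],[5,3,1,0],[5,-1,-4,1]] U=[[-5,1,3,5],[0,-2,-3,3],[0,0,5,3],[0,0,0,-5]]

  r1 -= 5·r0 → [0,-2,-3,3]
  r2 -= 5·r0 → [0,-6,-4,12]
  r3 -= 5·r0 → [0,2,-17,-20]
  r2 -= 3·r1 → [0,0,5,3]
  r3 -= -1·r1 → [0,0,-20,-17]
  r3 -= -4·r2 → [0,0,0,-5]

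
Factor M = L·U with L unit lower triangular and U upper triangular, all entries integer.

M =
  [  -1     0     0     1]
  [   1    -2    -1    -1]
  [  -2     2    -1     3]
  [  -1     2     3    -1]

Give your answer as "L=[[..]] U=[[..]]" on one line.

  R1 -= -1·R0 → [0,-2,-1,0]
  R2 -= 2·R0 → [0,2,-1,1]
  R3 -= 1·R0 → [0,2,3,-2]
  R2 -= -1·R1 → [0,0,-2,1]
  R3 -= -1·R1 → [0,0,2,-2]
  R3 -= -1·R2 → [0,0,0,-1]

L=[[1,0,0,0],[-1,1,0,0],[2,-1,1,0],[1,-1,-1,1]] U=[[-1,0,0,1],[0,-2,-1,0],[0,0,-2,1],[0,0,0,-1]]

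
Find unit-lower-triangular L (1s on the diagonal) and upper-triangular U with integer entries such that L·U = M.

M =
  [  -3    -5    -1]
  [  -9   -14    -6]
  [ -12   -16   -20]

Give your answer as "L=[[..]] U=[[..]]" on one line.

L=[[1,0,0],[3,1,0],[4,4,1]] U=[[-3,-5,-1],[0,1,-3],[0,0,-4]]

  r1 -= 3·r0 → [0,1,-3]
  r2 -= 4·r0 → [0,4,-16]
  r2 -= 4·r1 → [0,0,-4]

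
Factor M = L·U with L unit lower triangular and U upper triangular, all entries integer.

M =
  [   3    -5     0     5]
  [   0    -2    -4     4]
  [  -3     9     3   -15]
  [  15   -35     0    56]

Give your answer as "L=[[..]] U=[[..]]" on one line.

  row1 -= 0·row0 → [0,-2,-4,4]
  row2 -= -1·row0 → [0,4,3,-10]
  row3 -= 5·row0 → [0,-10,0,31]
  row2 -= -2·row1 → [0,0,-5,-2]
  row3 -= 5·row1 → [0,0,20,11]
  row3 -= -4·row2 → [0,0,0,3]

L=[[1,0,0,0],[0,1,0,0],[-1,-2,1,0],[5,5,-4,1]] U=[[3,-5,0,5],[0,-2,-4,4],[0,0,-5,-2],[0,0,0,3]]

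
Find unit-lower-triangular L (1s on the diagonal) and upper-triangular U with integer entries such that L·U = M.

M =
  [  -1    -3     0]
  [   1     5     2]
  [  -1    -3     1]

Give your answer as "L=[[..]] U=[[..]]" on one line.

L=[[1,0,0],[-1,1,0],[1,0,1]] U=[[-1,-3,0],[0,2,2],[0,0,1]]

  R1 -= -1·R0 → [0,2,2]
  R2 -= 1·R0 → [0,0,1]
  R2 -= 0·R1 → [0,0,1]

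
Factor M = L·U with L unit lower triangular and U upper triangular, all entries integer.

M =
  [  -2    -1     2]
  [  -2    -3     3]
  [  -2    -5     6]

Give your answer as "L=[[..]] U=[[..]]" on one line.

  row1 -= 1·row0 → [0,-2,1]
  row2 -= 1·row0 → [0,-4,4]
  row2 -= 2·row1 → [0,0,2]

L=[[1,0,0],[1,1,0],[1,2,1]] U=[[-2,-1,2],[0,-2,1],[0,0,2]]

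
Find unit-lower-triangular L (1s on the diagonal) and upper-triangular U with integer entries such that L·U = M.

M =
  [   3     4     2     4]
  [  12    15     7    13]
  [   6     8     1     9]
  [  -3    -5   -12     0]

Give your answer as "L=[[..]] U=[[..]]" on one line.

L=[[1,0,0,0],[4,1,0,0],[2,0,1,0],[-1,1,3,1]] U=[[3,4,2,4],[0,-1,-1,-3],[0,0,-3,1],[0,0,0,4]]

  R1 -= 4·R0 → [0,-1,-1,-3]
  R2 -= 2·R0 → [0,0,-3,1]
  R3 -= -1·R0 → [0,-1,-10,4]
  R2 -= 0·R1 → [0,0,-3,1]
  R3 -= 1·R1 → [0,0,-9,7]
  R3 -= 3·R2 → [0,0,0,4]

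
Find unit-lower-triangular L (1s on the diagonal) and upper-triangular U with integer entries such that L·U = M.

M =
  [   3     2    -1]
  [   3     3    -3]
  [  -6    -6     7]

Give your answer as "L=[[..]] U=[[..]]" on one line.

L=[[1,0,0],[1,1,0],[-2,-2,1]] U=[[3,2,-1],[0,1,-2],[0,0,1]]

  row1 -= 1·row0 → [0,1,-2]
  row2 -= -2·row0 → [0,-2,5]
  row2 -= -2·row1 → [0,0,1]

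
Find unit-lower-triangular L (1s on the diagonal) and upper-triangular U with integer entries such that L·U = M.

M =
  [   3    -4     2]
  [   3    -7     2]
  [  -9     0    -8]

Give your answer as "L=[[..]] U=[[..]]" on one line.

  R1 -= 1·R0 → [0,-3,0]
  R2 -= -3·R0 → [0,-12,-2]
  R2 -= 4·R1 → [0,0,-2]

L=[[1,0,0],[1,1,0],[-3,4,1]] U=[[3,-4,2],[0,-3,0],[0,0,-2]]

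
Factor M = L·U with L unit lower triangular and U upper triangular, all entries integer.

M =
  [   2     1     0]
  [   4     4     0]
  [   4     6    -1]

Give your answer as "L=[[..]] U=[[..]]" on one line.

L=[[1,0,0],[2,1,0],[2,2,1]] U=[[2,1,0],[0,2,0],[0,0,-1]]

  R1 -= 2·R0 → [0,2,0]
  R2 -= 2·R0 → [0,4,-1]
  R2 -= 2·R1 → [0,0,-1]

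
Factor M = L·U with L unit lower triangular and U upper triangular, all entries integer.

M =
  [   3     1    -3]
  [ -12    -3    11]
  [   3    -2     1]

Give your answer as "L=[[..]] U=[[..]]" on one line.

  row1 -= -4·row0 → [0,1,-1]
  row2 -= 1·row0 → [0,-3,4]
  row2 -= -3·row1 → [0,0,1]

L=[[1,0,0],[-4,1,0],[1,-3,1]] U=[[3,1,-3],[0,1,-1],[0,0,1]]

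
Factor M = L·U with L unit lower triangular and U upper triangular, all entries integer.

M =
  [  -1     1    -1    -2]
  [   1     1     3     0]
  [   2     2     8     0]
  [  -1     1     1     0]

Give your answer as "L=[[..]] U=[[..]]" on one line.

  row1 -= -1·row0 → [0,2,2,-2]
  row2 -= -2·row0 → [0,4,6,-4]
  row3 -= 1·row0 → [0,0,2,2]
  row2 -= 2·row1 → [0,0,2,0]
  row3 -= 0·row1 → [0,0,2,2]
  row3 -= 1·row2 → [0,0,0,2]

L=[[1,0,0,0],[-1,1,0,0],[-2,2,1,0],[1,0,1,1]] U=[[-1,1,-1,-2],[0,2,2,-2],[0,0,2,0],[0,0,0,2]]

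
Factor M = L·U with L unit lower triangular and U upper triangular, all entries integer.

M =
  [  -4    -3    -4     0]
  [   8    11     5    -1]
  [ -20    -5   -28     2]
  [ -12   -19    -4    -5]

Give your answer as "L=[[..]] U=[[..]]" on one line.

L=[[1,0,0,0],[-2,1,0,0],[5,2,1,0],[3,-2,-1,1]] U=[[-4,-3,-4,0],[0,5,-3,-1],[0,0,-2,4],[0,0,0,-3]]

  row1 -= -2·row0 → [0,5,-3,-1]
  row2 -= 5·row0 → [0,10,-8,2]
  row3 -= 3·row0 → [0,-10,8,-5]
  row2 -= 2·row1 → [0,0,-2,4]
  row3 -= -2·row1 → [0,0,2,-7]
  row3 -= -1·row2 → [0,0,0,-3]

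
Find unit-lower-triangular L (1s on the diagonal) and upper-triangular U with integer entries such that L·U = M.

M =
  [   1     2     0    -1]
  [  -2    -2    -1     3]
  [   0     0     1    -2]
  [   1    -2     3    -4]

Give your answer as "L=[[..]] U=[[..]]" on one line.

L=[[1,0,0,0],[-2,1,0,0],[0,0,1,0],[1,-2,1,1]] U=[[1,2,0,-1],[0,2,-1,1],[0,0,1,-2],[0,0,0,1]]

  r1 -= -2·r0 → [0,2,-1,1]
  r2 -= 0·r0 → [0,0,1,-2]
  r3 -= 1·r0 → [0,-4,3,-3]
  r2 -= 0·r1 → [0,0,1,-2]
  r3 -= -2·r1 → [0,0,1,-1]
  r3 -= 1·r2 → [0,0,0,1]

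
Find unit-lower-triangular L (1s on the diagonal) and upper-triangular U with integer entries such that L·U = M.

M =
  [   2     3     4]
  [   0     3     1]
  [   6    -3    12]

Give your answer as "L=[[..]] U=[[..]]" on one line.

L=[[1,0,0],[0,1,0],[3,-4,1]] U=[[2,3,4],[0,3,1],[0,0,4]]

  row1 -= 0·row0 → [0,3,1]
  row2 -= 3·row0 → [0,-12,0]
  row2 -= -4·row1 → [0,0,4]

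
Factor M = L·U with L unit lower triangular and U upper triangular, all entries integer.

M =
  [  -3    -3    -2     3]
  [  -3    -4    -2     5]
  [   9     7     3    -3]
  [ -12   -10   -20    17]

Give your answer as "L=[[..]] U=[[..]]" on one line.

  R1 -= 1·R0 → [0,-1,0,2]
  R2 -= -3·R0 → [0,-2,-3,6]
  R3 -= 4·R0 → [0,2,-12,5]
  R2 -= 2·R1 → [0,0,-3,2]
  R3 -= -2·R1 → [0,0,-12,9]
  R3 -= 4·R2 → [0,0,0,1]

L=[[1,0,0,0],[1,1,0,0],[-3,2,1,0],[4,-2,4,1]] U=[[-3,-3,-2,3],[0,-1,0,2],[0,0,-3,2],[0,0,0,1]]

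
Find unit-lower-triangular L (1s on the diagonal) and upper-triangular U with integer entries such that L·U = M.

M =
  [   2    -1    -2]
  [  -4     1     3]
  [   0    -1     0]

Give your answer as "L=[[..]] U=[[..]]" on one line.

  R1 -= -2·R0 → [0,-1,-1]
  R2 -= 0·R0 → [0,-1,0]
  R2 -= 1·R1 → [0,0,1]

L=[[1,0,0],[-2,1,0],[0,1,1]] U=[[2,-1,-2],[0,-1,-1],[0,0,1]]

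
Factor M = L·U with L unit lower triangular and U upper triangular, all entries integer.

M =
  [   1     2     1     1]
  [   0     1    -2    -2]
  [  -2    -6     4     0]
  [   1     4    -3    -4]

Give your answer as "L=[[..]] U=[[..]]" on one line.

L=[[1,0,0,0],[0,1,0,0],[-2,-2,1,0],[1,2,0,1]] U=[[1,2,1,1],[0,1,-2,-2],[0,0,2,-2],[0,0,0,-1]]

  R1 -= 0·R0 → [0,1,-2,-2]
  R2 -= -2·R0 → [0,-2,6,2]
  R3 -= 1·R0 → [0,2,-4,-5]
  R2 -= -2·R1 → [0,0,2,-2]
  R3 -= 2·R1 → [0,0,0,-1]
  R3 -= 0·R2 → [0,0,0,-1]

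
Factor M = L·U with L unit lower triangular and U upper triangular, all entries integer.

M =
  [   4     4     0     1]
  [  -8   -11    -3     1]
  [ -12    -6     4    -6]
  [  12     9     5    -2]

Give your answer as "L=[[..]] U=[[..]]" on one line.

L=[[1,0,0,0],[-2,1,0,0],[-3,-2,1,0],[3,1,-4,1]] U=[[4,4,0,1],[0,-3,-3,3],[0,0,-2,3],[0,0,0,4]]

  r1 -= -2·r0 → [0,-3,-3,3]
  r2 -= -3·r0 → [0,6,4,-3]
  r3 -= 3·r0 → [0,-3,5,-5]
  r2 -= -2·r1 → [0,0,-2,3]
  r3 -= 1·r1 → [0,0,8,-8]
  r3 -= -4·r2 → [0,0,0,4]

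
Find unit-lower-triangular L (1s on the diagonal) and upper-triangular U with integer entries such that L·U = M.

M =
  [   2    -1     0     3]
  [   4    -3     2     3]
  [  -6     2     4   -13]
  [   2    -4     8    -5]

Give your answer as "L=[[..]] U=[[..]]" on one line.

L=[[1,0,0,0],[2,1,0,0],[-3,1,1,0],[1,3,1,1]] U=[[2,-1,0,3],[0,-1,2,-3],[0,0,2,-1],[0,0,0,2]]

  r1 -= 2·r0 → [0,-1,2,-3]
  r2 -= -3·r0 → [0,-1,4,-4]
  r3 -= 1·r0 → [0,-3,8,-8]
  r2 -= 1·r1 → [0,0,2,-1]
  r3 -= 3·r1 → [0,0,2,1]
  r3 -= 1·r2 → [0,0,0,2]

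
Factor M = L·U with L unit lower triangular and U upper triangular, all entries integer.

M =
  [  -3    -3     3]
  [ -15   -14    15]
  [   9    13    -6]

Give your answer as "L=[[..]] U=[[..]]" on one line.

L=[[1,0,0],[5,1,0],[-3,4,1]] U=[[-3,-3,3],[0,1,0],[0,0,3]]

  row1 -= 5·row0 → [0,1,0]
  row2 -= -3·row0 → [0,4,3]
  row2 -= 4·row1 → [0,0,3]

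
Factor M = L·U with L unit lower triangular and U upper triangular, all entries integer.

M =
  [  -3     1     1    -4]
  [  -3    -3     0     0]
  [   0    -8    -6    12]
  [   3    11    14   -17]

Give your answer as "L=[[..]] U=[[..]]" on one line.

  R1 -= 1·R0 → [0,-4,-1,4]
  R2 -= 0·R0 → [0,-8,-6,12]
  R3 -= -1·R0 → [0,12,15,-21]
  R2 -= 2·R1 → [0,0,-4,4]
  R3 -= -3·R1 → [0,0,12,-9]
  R3 -= -3·R2 → [0,0,0,3]

L=[[1,0,0,0],[1,1,0,0],[0,2,1,0],[-1,-3,-3,1]] U=[[-3,1,1,-4],[0,-4,-1,4],[0,0,-4,4],[0,0,0,3]]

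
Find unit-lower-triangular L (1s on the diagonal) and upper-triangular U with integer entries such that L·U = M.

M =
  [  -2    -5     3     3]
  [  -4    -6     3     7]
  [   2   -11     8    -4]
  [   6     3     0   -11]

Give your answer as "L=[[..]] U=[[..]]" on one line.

L=[[1,0,0,0],[2,1,0,0],[-1,-4,1,0],[-3,-3,0,1]] U=[[-2,-5,3,3],[0,4,-3,1],[0,0,-1,3],[0,0,0,1]]

  row1 -= 2·row0 → [0,4,-3,1]
  row2 -= -1·row0 → [0,-16,11,-1]
  row3 -= -3·row0 → [0,-12,9,-2]
  row2 -= -4·row1 → [0,0,-1,3]
  row3 -= -3·row1 → [0,0,0,1]
  row3 -= 0·row2 → [0,0,0,1]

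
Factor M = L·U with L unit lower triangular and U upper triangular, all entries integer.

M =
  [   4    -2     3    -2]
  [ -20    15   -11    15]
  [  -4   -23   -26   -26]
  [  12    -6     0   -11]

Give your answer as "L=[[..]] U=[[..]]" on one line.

  r1 -= -5·r0 → [0,5,4,5]
  r2 -= -1·r0 → [0,-25,-23,-28]
  r3 -= 3·r0 → [0,0,-9,-5]
  r2 -= -5·r1 → [0,0,-3,-3]
  r3 -= 0·r1 → [0,0,-9,-5]
  r3 -= 3·r2 → [0,0,0,4]

L=[[1,0,0,0],[-5,1,0,0],[-1,-5,1,0],[3,0,3,1]] U=[[4,-2,3,-2],[0,5,4,5],[0,0,-3,-3],[0,0,0,4]]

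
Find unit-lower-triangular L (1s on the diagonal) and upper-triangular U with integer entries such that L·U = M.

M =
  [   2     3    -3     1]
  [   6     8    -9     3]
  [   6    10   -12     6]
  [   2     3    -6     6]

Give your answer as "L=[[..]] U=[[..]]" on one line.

L=[[1,0,0,0],[3,1,0,0],[3,-1,1,0],[1,0,1,1]] U=[[2,3,-3,1],[0,-1,0,0],[0,0,-3,3],[0,0,0,2]]

  R1 -= 3·R0 → [0,-1,0,0]
  R2 -= 3·R0 → [0,1,-3,3]
  R3 -= 1·R0 → [0,0,-3,5]
  R2 -= -1·R1 → [0,0,-3,3]
  R3 -= 0·R1 → [0,0,-3,5]
  R3 -= 1·R2 → [0,0,0,2]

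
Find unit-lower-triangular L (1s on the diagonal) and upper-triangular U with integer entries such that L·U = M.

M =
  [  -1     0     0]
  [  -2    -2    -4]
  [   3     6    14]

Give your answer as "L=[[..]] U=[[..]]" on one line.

  r1 -= 2·r0 → [0,-2,-4]
  r2 -= -3·r0 → [0,6,14]
  r2 -= -3·r1 → [0,0,2]

L=[[1,0,0],[2,1,0],[-3,-3,1]] U=[[-1,0,0],[0,-2,-4],[0,0,2]]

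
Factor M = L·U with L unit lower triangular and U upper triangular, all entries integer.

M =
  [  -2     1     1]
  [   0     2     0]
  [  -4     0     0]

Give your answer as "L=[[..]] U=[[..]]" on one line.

  R1 -= 0·R0 → [0,2,0]
  R2 -= 2·R0 → [0,-2,-2]
  R2 -= -1·R1 → [0,0,-2]

L=[[1,0,0],[0,1,0],[2,-1,1]] U=[[-2,1,1],[0,2,0],[0,0,-2]]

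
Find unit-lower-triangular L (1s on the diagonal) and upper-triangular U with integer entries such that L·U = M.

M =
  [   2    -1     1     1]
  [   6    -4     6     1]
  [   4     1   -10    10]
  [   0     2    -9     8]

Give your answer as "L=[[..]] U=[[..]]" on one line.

L=[[1,0,0,0],[3,1,0,0],[2,-3,1,0],[0,-2,1,1]] U=[[2,-1,1,1],[0,-1,3,-2],[0,0,-3,2],[0,0,0,2]]

  r1 -= 3·r0 → [0,-1,3,-2]
  r2 -= 2·r0 → [0,3,-12,8]
  r3 -= 0·r0 → [0,2,-9,8]
  r2 -= -3·r1 → [0,0,-3,2]
  r3 -= -2·r1 → [0,0,-3,4]
  r3 -= 1·r2 → [0,0,0,2]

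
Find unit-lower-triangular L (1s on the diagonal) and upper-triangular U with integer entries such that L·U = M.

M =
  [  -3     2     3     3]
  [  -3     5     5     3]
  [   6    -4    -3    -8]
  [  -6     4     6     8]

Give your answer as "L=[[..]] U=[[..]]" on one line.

L=[[1,0,0,0],[1,1,0,0],[-2,0,1,0],[2,0,0,1]] U=[[-3,2,3,3],[0,3,2,0],[0,0,3,-2],[0,0,0,2]]

  r1 -= 1·r0 → [0,3,2,0]
  r2 -= -2·r0 → [0,0,3,-2]
  r3 -= 2·r0 → [0,0,0,2]
  r2 -= 0·r1 → [0,0,3,-2]
  r3 -= 0·r1 → [0,0,0,2]
  r3 -= 0·r2 → [0,0,0,2]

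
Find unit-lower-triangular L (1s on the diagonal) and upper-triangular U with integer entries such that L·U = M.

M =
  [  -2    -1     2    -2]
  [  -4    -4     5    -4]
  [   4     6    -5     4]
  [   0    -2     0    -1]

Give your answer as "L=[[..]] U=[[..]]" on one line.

L=[[1,0,0,0],[2,1,0,0],[-2,-2,1,0],[0,1,-1,1]] U=[[-2,-1,2,-2],[0,-2,1,0],[0,0,1,0],[0,0,0,-1]]

  R1 -= 2·R0 → [0,-2,1,0]
  R2 -= -2·R0 → [0,4,-1,0]
  R3 -= 0·R0 → [0,-2,0,-1]
  R2 -= -2·R1 → [0,0,1,0]
  R3 -= 1·R1 → [0,0,-1,-1]
  R3 -= -1·R2 → [0,0,0,-1]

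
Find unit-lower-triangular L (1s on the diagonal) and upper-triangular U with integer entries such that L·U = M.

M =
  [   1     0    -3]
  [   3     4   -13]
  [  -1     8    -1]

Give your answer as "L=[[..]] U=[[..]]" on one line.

  row1 -= 3·row0 → [0,4,-4]
  row2 -= -1·row0 → [0,8,-4]
  row2 -= 2·row1 → [0,0,4]

L=[[1,0,0],[3,1,0],[-1,2,1]] U=[[1,0,-3],[0,4,-4],[0,0,4]]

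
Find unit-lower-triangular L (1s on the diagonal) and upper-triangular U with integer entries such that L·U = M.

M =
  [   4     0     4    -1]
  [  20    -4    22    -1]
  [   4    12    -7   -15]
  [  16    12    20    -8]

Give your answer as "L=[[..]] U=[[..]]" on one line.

L=[[1,0,0,0],[5,1,0,0],[1,-3,1,0],[4,-3,-2,1]] U=[[4,0,4,-1],[0,-4,2,4],[0,0,-5,-2],[0,0,0,4]]

  row1 -= 5·row0 → [0,-4,2,4]
  row2 -= 1·row0 → [0,12,-11,-14]
  row3 -= 4·row0 → [0,12,4,-4]
  row2 -= -3·row1 → [0,0,-5,-2]
  row3 -= -3·row1 → [0,0,10,8]
  row3 -= -2·row2 → [0,0,0,4]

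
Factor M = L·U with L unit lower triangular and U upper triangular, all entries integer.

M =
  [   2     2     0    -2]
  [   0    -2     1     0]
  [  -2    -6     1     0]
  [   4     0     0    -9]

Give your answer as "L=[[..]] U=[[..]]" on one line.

L=[[1,0,0,0],[0,1,0,0],[-1,2,1,0],[2,2,2,1]] U=[[2,2,0,-2],[0,-2,1,0],[0,0,-1,-2],[0,0,0,-1]]

  row1 -= 0·row0 → [0,-2,1,0]
  row2 -= -1·row0 → [0,-4,1,-2]
  row3 -= 2·row0 → [0,-4,0,-5]
  row2 -= 2·row1 → [0,0,-1,-2]
  row3 -= 2·row1 → [0,0,-2,-5]
  row3 -= 2·row2 → [0,0,0,-1]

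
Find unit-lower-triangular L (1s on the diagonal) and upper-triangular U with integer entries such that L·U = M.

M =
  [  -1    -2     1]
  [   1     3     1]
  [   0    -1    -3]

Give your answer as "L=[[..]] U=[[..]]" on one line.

L=[[1,0,0],[-1,1,0],[0,-1,1]] U=[[-1,-2,1],[0,1,2],[0,0,-1]]

  r1 -= -1·r0 → [0,1,2]
  r2 -= 0·r0 → [0,-1,-3]
  r2 -= -1·r1 → [0,0,-1]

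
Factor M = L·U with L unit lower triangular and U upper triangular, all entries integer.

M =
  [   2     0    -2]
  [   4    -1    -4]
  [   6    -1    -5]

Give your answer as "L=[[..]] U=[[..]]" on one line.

L=[[1,0,0],[2,1,0],[3,1,1]] U=[[2,0,-2],[0,-1,0],[0,0,1]]

  row1 -= 2·row0 → [0,-1,0]
  row2 -= 3·row0 → [0,-1,1]
  row2 -= 1·row1 → [0,0,1]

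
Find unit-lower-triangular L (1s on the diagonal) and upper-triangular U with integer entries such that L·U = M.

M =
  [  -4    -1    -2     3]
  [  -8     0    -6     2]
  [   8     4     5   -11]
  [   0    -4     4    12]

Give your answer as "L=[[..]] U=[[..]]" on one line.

  r1 -= 2·r0 → [0,2,-2,-4]
  r2 -= -2·r0 → [0,2,1,-5]
  r3 -= 0·r0 → [0,-4,4,12]
  r2 -= 1·r1 → [0,0,3,-1]
  r3 -= -2·r1 → [0,0,0,4]
  r3 -= 0·r2 → [0,0,0,4]

L=[[1,0,0,0],[2,1,0,0],[-2,1,1,0],[0,-2,0,1]] U=[[-4,-1,-2,3],[0,2,-2,-4],[0,0,3,-1],[0,0,0,4]]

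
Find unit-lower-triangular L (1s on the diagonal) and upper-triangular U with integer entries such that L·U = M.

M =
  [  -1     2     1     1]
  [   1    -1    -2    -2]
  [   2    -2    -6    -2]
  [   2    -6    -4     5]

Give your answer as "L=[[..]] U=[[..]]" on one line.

  r1 -= -1·r0 → [0,1,-1,-1]
  r2 -= -2·r0 → [0,2,-4,0]
  r3 -= -2·r0 → [0,-2,-2,7]
  r2 -= 2·r1 → [0,0,-2,2]
  r3 -= -2·r1 → [0,0,-4,5]
  r3 -= 2·r2 → [0,0,0,1]

L=[[1,0,0,0],[-1,1,0,0],[-2,2,1,0],[-2,-2,2,1]] U=[[-1,2,1,1],[0,1,-1,-1],[0,0,-2,2],[0,0,0,1]]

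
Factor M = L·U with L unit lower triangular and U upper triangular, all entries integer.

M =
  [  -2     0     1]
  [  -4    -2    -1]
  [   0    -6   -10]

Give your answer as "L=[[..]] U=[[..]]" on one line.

  r1 -= 2·r0 → [0,-2,-3]
  r2 -= 0·r0 → [0,-6,-10]
  r2 -= 3·r1 → [0,0,-1]

L=[[1,0,0],[2,1,0],[0,3,1]] U=[[-2,0,1],[0,-2,-3],[0,0,-1]]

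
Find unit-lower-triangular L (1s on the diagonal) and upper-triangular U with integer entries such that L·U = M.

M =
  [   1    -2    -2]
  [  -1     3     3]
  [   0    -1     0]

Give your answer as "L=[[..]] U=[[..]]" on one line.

  row1 -= -1·row0 → [0,1,1]
  row2 -= 0·row0 → [0,-1,0]
  row2 -= -1·row1 → [0,0,1]

L=[[1,0,0],[-1,1,0],[0,-1,1]] U=[[1,-2,-2],[0,1,1],[0,0,1]]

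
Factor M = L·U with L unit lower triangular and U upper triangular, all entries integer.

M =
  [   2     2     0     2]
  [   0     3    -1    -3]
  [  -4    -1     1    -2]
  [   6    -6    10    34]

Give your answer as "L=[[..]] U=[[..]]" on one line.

  r1 -= 0·r0 → [0,3,-1,-3]
  r2 -= -2·r0 → [0,3,1,2]
  r3 -= 3·r0 → [0,-12,10,28]
  r2 -= 1·r1 → [0,0,2,5]
  r3 -= -4·r1 → [0,0,6,16]
  r3 -= 3·r2 → [0,0,0,1]

L=[[1,0,0,0],[0,1,0,0],[-2,1,1,0],[3,-4,3,1]] U=[[2,2,0,2],[0,3,-1,-3],[0,0,2,5],[0,0,0,1]]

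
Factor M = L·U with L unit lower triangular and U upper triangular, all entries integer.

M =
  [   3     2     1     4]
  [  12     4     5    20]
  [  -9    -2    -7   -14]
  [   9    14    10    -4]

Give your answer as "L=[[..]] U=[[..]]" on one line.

L=[[1,0,0,0],[4,1,0,0],[-3,-1,1,0],[3,-2,-3,1]] U=[[3,2,1,4],[0,-4,1,4],[0,0,-3,2],[0,0,0,-2]]

  r1 -= 4·r0 → [0,-4,1,4]
  r2 -= -3·r0 → [0,4,-4,-2]
  r3 -= 3·r0 → [0,8,7,-16]
  r2 -= -1·r1 → [0,0,-3,2]
  r3 -= -2·r1 → [0,0,9,-8]
  r3 -= -3·r2 → [0,0,0,-2]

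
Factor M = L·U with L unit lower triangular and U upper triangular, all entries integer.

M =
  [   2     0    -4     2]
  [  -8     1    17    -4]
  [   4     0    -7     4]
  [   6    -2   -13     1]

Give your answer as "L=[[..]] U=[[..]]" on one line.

  row1 -= -4·row0 → [0,1,1,4]
  row2 -= 2·row0 → [0,0,1,0]
  row3 -= 3·row0 → [0,-2,-1,-5]
  row2 -= 0·row1 → [0,0,1,0]
  row3 -= -2·row1 → [0,0,1,3]
  row3 -= 1·row2 → [0,0,0,3]

L=[[1,0,0,0],[-4,1,0,0],[2,0,1,0],[3,-2,1,1]] U=[[2,0,-4,2],[0,1,1,4],[0,0,1,0],[0,0,0,3]]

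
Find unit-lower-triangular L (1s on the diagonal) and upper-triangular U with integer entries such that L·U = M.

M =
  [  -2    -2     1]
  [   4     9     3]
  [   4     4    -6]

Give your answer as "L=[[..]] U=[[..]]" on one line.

L=[[1,0,0],[-2,1,0],[-2,0,1]] U=[[-2,-2,1],[0,5,5],[0,0,-4]]

  row1 -= -2·row0 → [0,5,5]
  row2 -= -2·row0 → [0,0,-4]
  row2 -= 0·row1 → [0,0,-4]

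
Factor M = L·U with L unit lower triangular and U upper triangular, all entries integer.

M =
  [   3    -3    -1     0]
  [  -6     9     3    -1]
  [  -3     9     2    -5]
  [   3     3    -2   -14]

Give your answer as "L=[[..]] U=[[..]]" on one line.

  row1 -= -2·row0 → [0,3,1,-1]
  row2 -= -1·row0 → [0,6,1,-5]
  row3 -= 1·row0 → [0,6,-1,-14]
  row2 -= 2·row1 → [0,0,-1,-3]
  row3 -= 2·row1 → [0,0,-3,-12]
  row3 -= 3·row2 → [0,0,0,-3]

L=[[1,0,0,0],[-2,1,0,0],[-1,2,1,0],[1,2,3,1]] U=[[3,-3,-1,0],[0,3,1,-1],[0,0,-1,-3],[0,0,0,-3]]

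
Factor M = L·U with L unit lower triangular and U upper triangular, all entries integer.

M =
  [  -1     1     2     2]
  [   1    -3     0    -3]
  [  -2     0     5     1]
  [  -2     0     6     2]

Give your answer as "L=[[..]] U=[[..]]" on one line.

L=[[1,0,0,0],[-1,1,0,0],[2,1,1,0],[2,1,0,1]] U=[[-1,1,2,2],[0,-2,2,-1],[0,0,-1,-2],[0,0,0,-1]]

  row1 -= -1·row0 → [0,-2,2,-1]
  row2 -= 2·row0 → [0,-2,1,-3]
  row3 -= 2·row0 → [0,-2,2,-2]
  row2 -= 1·row1 → [0,0,-1,-2]
  row3 -= 1·row1 → [0,0,0,-1]
  row3 -= 0·row2 → [0,0,0,-1]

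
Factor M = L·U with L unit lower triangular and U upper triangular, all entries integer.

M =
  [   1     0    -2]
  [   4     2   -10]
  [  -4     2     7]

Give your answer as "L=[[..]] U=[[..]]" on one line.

  R1 -= 4·R0 → [0,2,-2]
  R2 -= -4·R0 → [0,2,-1]
  R2 -= 1·R1 → [0,0,1]

L=[[1,0,0],[4,1,0],[-4,1,1]] U=[[1,0,-2],[0,2,-2],[0,0,1]]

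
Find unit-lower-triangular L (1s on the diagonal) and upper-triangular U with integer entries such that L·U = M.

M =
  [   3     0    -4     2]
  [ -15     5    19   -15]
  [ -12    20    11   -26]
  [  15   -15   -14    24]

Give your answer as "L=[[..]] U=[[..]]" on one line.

  R1 -= -5·R0 → [0,5,-1,-5]
  R2 -= -4·R0 → [0,20,-5,-18]
  R3 -= 5·R0 → [0,-15,6,14]
  R2 -= 4·R1 → [0,0,-1,2]
  R3 -= -3·R1 → [0,0,3,-1]
  R3 -= -3·R2 → [0,0,0,5]

L=[[1,0,0,0],[-5,1,0,0],[-4,4,1,0],[5,-3,-3,1]] U=[[3,0,-4,2],[0,5,-1,-5],[0,0,-1,2],[0,0,0,5]]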